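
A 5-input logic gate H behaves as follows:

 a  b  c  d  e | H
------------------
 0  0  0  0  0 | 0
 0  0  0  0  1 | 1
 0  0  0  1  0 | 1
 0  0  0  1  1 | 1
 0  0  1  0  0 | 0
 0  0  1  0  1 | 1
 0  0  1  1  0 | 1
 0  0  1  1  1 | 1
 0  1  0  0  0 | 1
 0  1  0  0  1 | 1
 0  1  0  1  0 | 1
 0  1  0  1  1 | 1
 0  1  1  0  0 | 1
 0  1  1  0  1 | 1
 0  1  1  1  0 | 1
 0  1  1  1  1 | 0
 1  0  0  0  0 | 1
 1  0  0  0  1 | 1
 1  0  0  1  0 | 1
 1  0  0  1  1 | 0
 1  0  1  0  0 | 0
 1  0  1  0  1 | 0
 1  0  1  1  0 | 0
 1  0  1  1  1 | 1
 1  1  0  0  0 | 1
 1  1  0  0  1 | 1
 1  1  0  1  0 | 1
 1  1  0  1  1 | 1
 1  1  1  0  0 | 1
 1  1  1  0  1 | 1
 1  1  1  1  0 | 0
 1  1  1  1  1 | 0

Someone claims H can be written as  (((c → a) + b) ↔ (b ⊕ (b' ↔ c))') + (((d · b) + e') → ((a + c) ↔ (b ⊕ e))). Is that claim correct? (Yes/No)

Check the formula against H row by row:
  a=0, b=0, c=0, d=0, e=0: formula gives 1, but H = 0 ✗
A single disagreement suffices: at (0,0,0,0,0) they differ, so the formula does not compute H.

No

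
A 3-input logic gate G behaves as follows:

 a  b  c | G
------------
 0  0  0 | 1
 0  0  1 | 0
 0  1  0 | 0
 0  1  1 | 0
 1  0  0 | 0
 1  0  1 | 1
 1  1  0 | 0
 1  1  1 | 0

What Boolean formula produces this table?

G=1 on 2 inputs: (0,0,0), (1,0,1). Reading each as a conjunction of literals (¬a·¬b·¬c, a·¬b·c) and taking the OR gives the canonical DNF.

G(a, b, c) = ((not a and not b) and not c) or ((a and not b) and c)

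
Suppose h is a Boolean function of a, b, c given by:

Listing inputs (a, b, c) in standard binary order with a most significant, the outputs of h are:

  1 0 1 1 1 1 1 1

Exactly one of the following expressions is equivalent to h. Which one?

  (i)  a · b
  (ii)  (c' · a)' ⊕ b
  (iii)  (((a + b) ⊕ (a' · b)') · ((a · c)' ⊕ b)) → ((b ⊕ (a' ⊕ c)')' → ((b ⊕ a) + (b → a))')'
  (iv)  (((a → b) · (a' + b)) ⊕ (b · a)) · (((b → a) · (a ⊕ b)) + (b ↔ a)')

(i) disagrees with h on (0,0,0) (formula → 0, table → 1); rule it out.
(ii) disagrees with h on (0,0,1) (formula → 1, table → 0); rule it out.
(iv) disagrees with h on (0,0,0) (formula → 0, table → 1); rule it out.
That leaves (iii). Evaluating it on every row reproduces the table of h exactly.

iii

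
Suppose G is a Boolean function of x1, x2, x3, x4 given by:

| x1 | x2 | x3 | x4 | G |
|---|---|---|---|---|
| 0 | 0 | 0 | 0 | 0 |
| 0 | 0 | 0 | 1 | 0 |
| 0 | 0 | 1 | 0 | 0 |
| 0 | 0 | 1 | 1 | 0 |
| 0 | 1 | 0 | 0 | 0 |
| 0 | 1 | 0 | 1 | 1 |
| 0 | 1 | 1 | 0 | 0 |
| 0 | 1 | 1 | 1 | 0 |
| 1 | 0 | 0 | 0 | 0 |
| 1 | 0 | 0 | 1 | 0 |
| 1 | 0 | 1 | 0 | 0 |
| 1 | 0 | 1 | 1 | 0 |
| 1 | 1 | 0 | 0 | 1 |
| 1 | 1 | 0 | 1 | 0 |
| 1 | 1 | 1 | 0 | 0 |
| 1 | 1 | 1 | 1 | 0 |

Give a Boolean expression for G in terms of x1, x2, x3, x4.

G=1 on 2 inputs: (0,1,0,1), (1,1,0,0). Reading each as a conjunction of literals (¬x1·x2·¬x3·x4, x1·x2·¬x3·¬x4) and taking the OR gives the canonical DNF.

G(x1, x2, x3, x4) = (((not x1 and x2) and not x3) and x4) or (((x1 and x2) and not x3) and not x4)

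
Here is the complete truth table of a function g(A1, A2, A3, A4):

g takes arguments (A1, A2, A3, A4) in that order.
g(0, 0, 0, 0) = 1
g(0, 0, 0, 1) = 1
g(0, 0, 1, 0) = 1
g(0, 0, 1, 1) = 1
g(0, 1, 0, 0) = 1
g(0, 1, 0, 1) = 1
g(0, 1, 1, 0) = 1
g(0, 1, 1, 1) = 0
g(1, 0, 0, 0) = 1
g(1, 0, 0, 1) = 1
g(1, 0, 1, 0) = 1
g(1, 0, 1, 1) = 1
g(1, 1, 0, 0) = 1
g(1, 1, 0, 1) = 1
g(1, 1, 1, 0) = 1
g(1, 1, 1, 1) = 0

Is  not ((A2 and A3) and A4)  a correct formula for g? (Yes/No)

Test each input against both g and the formula:
  A1=0, A2=0, A3=0, A4=0: formula gives 1, g = 1 ✓
  A1=0, A2=0, A3=0, A4=1: formula gives 1, g = 1 ✓
  A1=0, A2=0, A3=1, A4=0: formula gives 1, g = 1 ✓
  A1=0, A2=0, A3=1, A4=1: formula gives 1, g = 1 ✓
  … (the remaining 12 rows also agree.)
Every row agrees, so the formula is equivalent.

Yes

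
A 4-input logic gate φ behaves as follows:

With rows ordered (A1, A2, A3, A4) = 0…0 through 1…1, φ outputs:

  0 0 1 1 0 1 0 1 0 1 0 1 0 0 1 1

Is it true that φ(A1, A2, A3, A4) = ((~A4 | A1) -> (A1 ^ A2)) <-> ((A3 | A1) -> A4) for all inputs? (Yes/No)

Evaluate ((~A4 | A1) -> (A1 ^ A2)) <-> ((A3 | A1) -> A4) on each row and compare to φ:
  A1=0, A2=0, A3=0, A4=0: formula gives 0, φ = 0 ✓
  A1=0, A2=0, A3=0, A4=1: formula gives 1, but φ = 0 ✗
Since they disagree at (0,0,0,1), the expression is not a correct formula for φ.

No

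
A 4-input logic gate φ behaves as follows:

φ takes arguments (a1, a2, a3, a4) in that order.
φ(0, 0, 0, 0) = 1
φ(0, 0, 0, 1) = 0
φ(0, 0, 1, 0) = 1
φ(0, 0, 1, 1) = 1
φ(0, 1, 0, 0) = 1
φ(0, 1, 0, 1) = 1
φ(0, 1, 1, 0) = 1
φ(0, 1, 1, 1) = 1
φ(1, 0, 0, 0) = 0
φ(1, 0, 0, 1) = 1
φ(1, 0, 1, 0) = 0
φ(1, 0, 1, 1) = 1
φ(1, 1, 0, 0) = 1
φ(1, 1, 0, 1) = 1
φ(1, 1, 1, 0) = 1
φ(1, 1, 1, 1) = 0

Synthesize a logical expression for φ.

φ(a1, a2, a3, a4) = not ((((((not a1 and not a2) and not a3) and a4) or (((a1 and not a2) and not a3) and not a4)) or (((a1 and not a2) and a3) and not a4)) or (((a1 and a2) and a3) and a4))

There are just 4 zero rows: (0,0,0,1), (1,0,0,0), (1,0,1,0), (1,1,1,1). Their minterms are ¬a1·¬a2·¬a3·a4, a1·¬a2·¬a3·¬a4, a1·¬a2·a3·¬a4, a1·a2·a3·a4; the OR of those covers precisely the 0-outputs, and negating it yields φ.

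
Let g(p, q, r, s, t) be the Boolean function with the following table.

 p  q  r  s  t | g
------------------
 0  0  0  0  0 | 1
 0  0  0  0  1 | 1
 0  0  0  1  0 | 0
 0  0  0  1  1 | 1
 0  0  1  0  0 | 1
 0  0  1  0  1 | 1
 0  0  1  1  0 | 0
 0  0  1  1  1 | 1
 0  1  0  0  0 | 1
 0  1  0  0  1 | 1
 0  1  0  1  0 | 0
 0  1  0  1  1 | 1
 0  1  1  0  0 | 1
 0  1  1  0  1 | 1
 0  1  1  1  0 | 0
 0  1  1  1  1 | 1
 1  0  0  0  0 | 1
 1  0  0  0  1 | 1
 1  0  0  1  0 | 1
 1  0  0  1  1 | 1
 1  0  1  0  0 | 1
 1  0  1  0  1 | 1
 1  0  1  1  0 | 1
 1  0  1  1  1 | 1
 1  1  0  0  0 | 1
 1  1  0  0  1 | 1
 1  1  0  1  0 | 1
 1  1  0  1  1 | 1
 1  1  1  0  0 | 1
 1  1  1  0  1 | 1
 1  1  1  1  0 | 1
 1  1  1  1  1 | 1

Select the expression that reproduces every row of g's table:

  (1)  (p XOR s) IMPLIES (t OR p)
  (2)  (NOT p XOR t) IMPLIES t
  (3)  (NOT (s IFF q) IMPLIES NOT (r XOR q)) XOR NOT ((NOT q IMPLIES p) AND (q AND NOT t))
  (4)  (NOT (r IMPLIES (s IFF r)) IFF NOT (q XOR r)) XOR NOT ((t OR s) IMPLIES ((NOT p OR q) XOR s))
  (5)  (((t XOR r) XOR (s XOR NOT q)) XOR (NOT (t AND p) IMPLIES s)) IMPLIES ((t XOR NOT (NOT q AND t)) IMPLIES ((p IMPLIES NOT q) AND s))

(2): at (0,0,0,0,0) it gives 0, but g = 1 — eliminated.
(3): at (0,0,0,0,0) it gives 0, but g = 1 — eliminated.
(4): at (0,0,0,0,0) it gives 0, but g = 1 — eliminated.
(5): at (0,0,0,0,0) it gives 0, but g = 1 — eliminated.
(1) is the remaining candidate, and it agrees with g on all 32 inputs.

1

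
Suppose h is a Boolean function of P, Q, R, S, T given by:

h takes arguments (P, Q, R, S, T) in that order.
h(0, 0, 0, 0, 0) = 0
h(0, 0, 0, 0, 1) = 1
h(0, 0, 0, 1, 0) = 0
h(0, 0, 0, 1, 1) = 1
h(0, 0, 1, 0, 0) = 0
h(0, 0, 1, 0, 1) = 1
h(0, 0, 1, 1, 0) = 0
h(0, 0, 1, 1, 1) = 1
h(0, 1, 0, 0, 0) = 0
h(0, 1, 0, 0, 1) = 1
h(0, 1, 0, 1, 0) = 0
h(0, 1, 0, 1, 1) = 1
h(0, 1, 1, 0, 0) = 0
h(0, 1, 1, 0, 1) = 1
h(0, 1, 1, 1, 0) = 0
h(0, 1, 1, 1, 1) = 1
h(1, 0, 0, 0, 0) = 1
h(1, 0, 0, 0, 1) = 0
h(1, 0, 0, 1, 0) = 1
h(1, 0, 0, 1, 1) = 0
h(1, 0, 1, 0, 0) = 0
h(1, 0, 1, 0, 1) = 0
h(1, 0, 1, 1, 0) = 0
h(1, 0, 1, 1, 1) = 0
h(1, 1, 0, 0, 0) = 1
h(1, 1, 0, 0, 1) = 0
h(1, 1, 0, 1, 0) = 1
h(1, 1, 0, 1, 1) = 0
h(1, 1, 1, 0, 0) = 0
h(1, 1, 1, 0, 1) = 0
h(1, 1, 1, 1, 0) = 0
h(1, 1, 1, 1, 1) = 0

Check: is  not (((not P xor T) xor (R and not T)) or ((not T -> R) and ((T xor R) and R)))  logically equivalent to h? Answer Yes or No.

Evaluate not (((not P xor T) xor (R and not T)) or ((not T -> R) and ((T xor R) and R))) on each row and compare to h:
  P=0, Q=0, R=0, S=0, T=0: formula gives 0, h = 0 ✓
  P=0, Q=0, R=0, S=0, T=1: formula gives 1, h = 1 ✓
  P=0, Q=0, R=0, S=1, T=0: formula gives 0, h = 0 ✓
  P=0, Q=0, R=0, S=1, T=1: formula gives 1, h = 1 ✓
  … (the remaining 28 rows also agree.)
All 32 rows match — the expression computes h exactly.

Yes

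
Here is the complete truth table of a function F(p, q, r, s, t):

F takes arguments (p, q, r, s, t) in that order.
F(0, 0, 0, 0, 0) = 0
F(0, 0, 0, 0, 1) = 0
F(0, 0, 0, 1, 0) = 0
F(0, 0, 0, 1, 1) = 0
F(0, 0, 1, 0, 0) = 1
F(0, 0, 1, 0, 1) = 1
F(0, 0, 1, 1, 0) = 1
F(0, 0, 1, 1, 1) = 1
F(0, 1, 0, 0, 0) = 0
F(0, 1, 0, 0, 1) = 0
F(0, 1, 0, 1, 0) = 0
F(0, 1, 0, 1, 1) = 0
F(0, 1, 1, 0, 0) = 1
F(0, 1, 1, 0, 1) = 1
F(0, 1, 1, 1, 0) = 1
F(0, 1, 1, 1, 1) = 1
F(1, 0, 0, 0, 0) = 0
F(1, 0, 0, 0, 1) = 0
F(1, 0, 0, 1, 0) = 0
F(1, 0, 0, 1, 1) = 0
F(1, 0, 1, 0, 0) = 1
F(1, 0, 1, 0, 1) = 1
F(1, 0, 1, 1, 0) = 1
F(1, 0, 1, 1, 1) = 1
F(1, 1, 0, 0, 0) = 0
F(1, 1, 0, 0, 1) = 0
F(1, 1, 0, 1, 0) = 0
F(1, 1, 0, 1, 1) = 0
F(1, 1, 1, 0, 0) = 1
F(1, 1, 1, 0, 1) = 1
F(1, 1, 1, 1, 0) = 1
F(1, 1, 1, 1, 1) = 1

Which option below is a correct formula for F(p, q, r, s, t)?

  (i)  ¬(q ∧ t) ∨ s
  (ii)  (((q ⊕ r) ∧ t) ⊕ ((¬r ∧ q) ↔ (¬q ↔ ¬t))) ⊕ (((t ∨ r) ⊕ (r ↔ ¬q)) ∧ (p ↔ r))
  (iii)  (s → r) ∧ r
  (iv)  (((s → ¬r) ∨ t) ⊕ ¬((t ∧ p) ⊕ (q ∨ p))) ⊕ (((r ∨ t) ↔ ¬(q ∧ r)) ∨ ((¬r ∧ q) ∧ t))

(i): at (0,0,0,0,0) it gives 1, but F = 0 — eliminated.
(ii): at (0,0,1,0,0) it gives 0, but F = 1 — eliminated.
(iv): at (0,0,0,0,1) it gives 1, but F = 0 — eliminated.
That leaves (iii). Evaluating it on every row reproduces the table of F exactly.

iii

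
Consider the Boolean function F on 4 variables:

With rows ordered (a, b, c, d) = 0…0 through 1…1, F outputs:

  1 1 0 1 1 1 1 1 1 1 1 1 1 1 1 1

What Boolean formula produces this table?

F is 0 on exactly one input, (0,0,1,0), whose minterm is ¬a·¬b·c·¬d. So F is the negation of that single conjunction.

F(a, b, c, d) = ¬(((¬a ∧ ¬b) ∧ c) ∧ ¬d)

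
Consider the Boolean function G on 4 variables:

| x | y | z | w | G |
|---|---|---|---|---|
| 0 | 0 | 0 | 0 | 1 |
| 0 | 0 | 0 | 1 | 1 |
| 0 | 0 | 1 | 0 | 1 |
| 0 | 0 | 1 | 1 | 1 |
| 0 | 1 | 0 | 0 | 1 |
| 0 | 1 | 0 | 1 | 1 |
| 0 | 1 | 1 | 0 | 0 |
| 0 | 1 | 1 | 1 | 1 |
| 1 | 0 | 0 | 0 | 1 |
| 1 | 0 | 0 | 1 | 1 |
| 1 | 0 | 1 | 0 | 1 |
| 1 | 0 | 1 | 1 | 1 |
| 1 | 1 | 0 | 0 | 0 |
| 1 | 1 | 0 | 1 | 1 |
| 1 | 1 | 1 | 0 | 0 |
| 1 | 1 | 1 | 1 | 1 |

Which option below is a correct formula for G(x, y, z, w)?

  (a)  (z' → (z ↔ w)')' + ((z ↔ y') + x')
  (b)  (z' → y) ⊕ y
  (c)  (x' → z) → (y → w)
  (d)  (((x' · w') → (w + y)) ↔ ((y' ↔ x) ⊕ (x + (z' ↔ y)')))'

(a) disagrees with G on (0,1,1,0) (formula → 1, table → 0); rule it out.
(b) disagrees with G on (0,0,0,0) (formula → 0, table → 1); rule it out.
(d) disagrees with G on (0,0,0,1) (formula → 0, table → 1); rule it out.
Only (c) survives; checking it on all 16 rows confirms it matches G.

c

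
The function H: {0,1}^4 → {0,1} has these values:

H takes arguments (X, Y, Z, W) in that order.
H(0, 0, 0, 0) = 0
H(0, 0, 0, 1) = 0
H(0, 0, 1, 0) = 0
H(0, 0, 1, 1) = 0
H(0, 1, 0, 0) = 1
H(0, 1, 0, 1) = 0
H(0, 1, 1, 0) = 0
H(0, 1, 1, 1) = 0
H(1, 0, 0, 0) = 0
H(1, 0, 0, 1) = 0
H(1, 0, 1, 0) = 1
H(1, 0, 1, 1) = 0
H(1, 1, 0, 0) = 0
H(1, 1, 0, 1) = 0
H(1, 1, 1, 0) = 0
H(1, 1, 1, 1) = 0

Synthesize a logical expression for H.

The 1-rows are (0,1,0,0), (1,0,1,0). Each contributes one minterm — ¬X·Y·¬Z·¬W; X·¬Y·Z·¬W — and their disjunction is a sum-of-products form of H.

H(X, Y, Z, W) = (((X' · Y) · Z') · W') + (((X · Y') · Z) · W')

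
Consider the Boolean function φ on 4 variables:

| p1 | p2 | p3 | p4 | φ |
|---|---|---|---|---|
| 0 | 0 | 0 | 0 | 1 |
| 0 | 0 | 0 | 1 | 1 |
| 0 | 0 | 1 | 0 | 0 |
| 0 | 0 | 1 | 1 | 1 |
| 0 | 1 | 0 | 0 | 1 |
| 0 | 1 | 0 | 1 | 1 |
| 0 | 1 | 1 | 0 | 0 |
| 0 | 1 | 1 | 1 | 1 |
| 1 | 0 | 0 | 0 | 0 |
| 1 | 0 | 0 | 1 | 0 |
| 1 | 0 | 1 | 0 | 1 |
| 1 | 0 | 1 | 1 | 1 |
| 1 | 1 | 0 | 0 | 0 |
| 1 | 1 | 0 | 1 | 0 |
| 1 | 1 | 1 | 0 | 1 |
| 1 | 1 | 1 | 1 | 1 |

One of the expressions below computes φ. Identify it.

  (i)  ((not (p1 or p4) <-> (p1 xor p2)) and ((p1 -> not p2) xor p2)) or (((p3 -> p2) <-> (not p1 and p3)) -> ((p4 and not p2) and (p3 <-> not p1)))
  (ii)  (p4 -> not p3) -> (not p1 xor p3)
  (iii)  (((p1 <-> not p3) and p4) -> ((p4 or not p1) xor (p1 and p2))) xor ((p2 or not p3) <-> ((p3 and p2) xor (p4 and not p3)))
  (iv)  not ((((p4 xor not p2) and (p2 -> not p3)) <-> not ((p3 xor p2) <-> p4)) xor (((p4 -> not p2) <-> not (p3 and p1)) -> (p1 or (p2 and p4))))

ii

(i): at (0,0,1,0) it gives 1, but φ = 0 — eliminated.
(iii): at (0,0,0,1) it gives 0, but φ = 1 — eliminated.
(iv): at (0,0,1,1) it gives 0, but φ = 1 — eliminated.
That leaves (ii). Evaluating it on every row reproduces the table of φ exactly.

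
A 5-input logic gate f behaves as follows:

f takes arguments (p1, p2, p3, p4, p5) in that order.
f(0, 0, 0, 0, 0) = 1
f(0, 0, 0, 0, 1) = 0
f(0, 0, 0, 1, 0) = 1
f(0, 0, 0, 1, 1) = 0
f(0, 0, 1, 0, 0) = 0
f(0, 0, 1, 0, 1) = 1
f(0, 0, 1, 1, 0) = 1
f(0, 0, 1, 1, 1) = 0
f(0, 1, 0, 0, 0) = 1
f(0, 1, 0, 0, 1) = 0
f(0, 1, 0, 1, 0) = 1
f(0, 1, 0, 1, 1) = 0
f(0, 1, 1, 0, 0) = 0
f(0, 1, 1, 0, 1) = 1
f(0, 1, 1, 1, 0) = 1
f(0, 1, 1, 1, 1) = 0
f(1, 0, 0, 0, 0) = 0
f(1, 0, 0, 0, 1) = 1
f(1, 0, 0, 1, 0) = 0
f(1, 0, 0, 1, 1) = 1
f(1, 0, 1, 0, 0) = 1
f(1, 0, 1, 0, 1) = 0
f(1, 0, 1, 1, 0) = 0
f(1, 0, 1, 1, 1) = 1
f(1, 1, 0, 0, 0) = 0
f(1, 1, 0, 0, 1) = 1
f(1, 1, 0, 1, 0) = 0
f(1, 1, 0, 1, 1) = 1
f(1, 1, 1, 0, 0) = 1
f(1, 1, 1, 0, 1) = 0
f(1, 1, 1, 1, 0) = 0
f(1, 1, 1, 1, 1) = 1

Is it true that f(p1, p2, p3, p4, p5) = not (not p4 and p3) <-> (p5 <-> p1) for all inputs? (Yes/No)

Yes

Evaluate not (not p4 and p3) <-> (p5 <-> p1) on each row and compare to f:
  p1=0, p2=0, p3=0, p4=0, p5=0: formula gives 1, f = 1 ✓
  p1=0, p2=0, p3=0, p4=0, p5=1: formula gives 0, f = 0 ✓
  p1=0, p2=0, p3=0, p4=1, p5=0: formula gives 1, f = 1 ✓
  p1=0, p2=0, p3=0, p4=1, p5=1: formula gives 0, f = 0 ✓
  … (the remaining 28 rows also agree.)
Every row agrees, so the formula is equivalent.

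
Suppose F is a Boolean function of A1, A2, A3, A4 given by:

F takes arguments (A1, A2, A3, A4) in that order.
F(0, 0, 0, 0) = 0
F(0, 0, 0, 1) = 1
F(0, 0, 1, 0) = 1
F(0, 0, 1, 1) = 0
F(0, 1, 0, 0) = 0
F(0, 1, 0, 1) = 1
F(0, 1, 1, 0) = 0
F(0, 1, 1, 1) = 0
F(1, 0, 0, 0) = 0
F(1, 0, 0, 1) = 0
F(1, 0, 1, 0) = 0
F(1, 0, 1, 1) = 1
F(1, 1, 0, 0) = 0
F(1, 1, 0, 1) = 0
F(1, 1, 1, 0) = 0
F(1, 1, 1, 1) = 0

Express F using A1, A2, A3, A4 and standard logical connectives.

Collect the rows where F=1 — (0,0,0,1), (0,0,1,0), (0,1,0,1), (1,0,1,1) — and write one minterm per row: ¬A1·¬A2·¬A3·A4, ¬A1·¬A2·A3·¬A4, ¬A1·A2·¬A3·A4, A1·¬A2·A3·A4. Their union (logical OR) reproduces the table exactly.

F(A1, A2, A3, A4) = (((((not A1 and not A2) and not A3) and A4) or (((not A1 and not A2) and A3) and not A4)) or (((not A1 and A2) and not A3) and A4)) or (((A1 and not A2) and A3) and A4)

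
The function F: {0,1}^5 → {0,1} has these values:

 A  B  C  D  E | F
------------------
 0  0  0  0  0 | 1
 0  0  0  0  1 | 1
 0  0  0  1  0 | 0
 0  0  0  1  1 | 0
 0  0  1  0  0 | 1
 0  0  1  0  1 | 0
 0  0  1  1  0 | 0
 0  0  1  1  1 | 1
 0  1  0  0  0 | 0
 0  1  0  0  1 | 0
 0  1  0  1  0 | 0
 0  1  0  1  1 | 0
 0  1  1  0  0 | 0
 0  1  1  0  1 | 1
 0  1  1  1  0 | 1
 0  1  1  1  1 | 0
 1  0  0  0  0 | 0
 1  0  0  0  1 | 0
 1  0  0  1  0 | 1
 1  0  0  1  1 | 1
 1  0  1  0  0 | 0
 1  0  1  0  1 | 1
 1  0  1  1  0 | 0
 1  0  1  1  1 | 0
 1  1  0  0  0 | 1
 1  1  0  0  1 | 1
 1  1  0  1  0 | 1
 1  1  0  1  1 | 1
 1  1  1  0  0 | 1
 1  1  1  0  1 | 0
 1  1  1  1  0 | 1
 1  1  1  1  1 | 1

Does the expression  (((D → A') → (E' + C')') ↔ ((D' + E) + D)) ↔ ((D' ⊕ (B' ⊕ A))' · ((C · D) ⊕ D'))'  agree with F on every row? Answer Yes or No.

Evaluate (((D → A') → (E' + C')') ↔ ((D' + E) + D)) ↔ ((D' ⊕ (B' ⊕ A))' · ((C · D) ⊕ D'))' on each row and compare to F:
  A=0, B=0, C=0, D=0, E=0: formula gives 1, F = 1 ✓
  A=0, B=0, C=0, D=0, E=1: formula gives 1, F = 1 ✓
  A=0, B=0, C=0, D=1, E=0: formula gives 0, F = 0 ✓
  A=0, B=0, C=0, D=1, E=1: formula gives 0, F = 0 ✓
  … (the remaining 28 rows also agree.)
No disagreement on any input; they are logically equivalent.

Yes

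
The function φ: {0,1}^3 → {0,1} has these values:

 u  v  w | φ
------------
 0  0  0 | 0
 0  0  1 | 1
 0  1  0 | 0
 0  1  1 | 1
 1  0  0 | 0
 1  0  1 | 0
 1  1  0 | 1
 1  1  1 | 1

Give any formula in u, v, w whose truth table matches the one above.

φ(u, v, w) = ((((¬u ∧ ¬v) ∧ w) ∨ ((¬u ∧ v) ∧ w)) ∨ ((u ∧ v) ∧ ¬w)) ∨ ((u ∧ v) ∧ w)

φ=1 on 4 inputs: (0,0,1), (0,1,1), (1,1,0), (1,1,1). Reading each as a conjunction of literals (¬u·¬v·w, ¬u·v·w, u·v·¬w, u·v·w) and taking the OR gives the canonical DNF.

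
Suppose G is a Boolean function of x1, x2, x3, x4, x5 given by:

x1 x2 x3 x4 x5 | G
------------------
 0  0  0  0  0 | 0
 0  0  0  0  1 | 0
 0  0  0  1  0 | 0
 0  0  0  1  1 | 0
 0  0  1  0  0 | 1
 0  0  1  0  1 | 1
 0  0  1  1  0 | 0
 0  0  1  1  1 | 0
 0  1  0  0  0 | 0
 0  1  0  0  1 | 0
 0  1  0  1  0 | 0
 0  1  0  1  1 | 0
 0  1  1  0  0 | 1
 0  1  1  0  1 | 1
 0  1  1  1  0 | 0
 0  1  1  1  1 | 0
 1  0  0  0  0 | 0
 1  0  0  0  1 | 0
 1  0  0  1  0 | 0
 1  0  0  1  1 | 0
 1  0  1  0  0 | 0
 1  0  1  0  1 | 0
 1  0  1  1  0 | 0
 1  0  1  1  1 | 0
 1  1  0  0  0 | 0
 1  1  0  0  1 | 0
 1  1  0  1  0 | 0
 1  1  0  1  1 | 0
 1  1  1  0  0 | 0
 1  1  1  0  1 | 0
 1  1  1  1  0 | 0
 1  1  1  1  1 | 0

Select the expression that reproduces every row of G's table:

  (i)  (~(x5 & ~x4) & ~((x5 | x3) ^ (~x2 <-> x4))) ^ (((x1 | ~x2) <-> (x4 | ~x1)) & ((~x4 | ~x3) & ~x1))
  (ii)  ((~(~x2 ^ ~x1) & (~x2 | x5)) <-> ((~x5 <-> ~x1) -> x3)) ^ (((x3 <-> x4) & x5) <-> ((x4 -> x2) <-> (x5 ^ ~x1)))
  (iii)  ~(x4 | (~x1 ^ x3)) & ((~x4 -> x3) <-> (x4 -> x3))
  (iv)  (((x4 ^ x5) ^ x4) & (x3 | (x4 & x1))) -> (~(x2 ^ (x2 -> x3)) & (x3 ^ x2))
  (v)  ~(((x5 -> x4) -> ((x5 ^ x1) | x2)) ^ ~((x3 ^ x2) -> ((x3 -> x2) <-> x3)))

(i): at (0,0,0,0,1) it gives 1, but G = 0 — eliminated.
(ii): at (0,0,0,0,1) it gives 1, but G = 0 — eliminated.
(iv): at (0,0,0,0,0) it gives 1, but G = 0 — eliminated.
(v): at (0,0,0,0,0) it gives 1, but G = 0 — eliminated.
(iii) is the remaining candidate, and it agrees with G on all 32 inputs.

iii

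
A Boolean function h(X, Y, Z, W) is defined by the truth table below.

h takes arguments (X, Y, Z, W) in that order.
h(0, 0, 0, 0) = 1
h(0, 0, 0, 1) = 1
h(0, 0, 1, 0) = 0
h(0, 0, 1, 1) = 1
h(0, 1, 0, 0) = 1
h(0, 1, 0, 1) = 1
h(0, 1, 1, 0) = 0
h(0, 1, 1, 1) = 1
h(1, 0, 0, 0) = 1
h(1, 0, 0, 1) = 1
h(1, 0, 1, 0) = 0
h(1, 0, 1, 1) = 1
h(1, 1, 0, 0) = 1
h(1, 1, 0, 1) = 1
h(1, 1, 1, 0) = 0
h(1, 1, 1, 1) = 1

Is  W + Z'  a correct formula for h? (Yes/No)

Evaluate W + Z' on each row and compare to h:
  X=0, Y=0, Z=0, W=0: formula gives 1, h = 1 ✓
  X=0, Y=0, Z=0, W=1: formula gives 1, h = 1 ✓
  X=0, Y=0, Z=1, W=0: formula gives 0, h = 0 ✓
  X=0, Y=0, Z=1, W=1: formula gives 1, h = 1 ✓
  … (the remaining 12 rows also agree.)
Every row agrees, so the formula is equivalent.

Yes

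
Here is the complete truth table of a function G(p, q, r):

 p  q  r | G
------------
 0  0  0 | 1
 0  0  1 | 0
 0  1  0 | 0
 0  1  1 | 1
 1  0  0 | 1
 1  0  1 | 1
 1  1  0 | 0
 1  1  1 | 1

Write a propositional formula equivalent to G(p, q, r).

G is 0 on only 3 rows — (0,0,1), (0,1,0), (1,1,0). Writing each as a minterm (¬p·¬q·r, ¬p·q·¬r, p·q·¬r) and OR-ing them characterizes exactly where G=0, so G is the negation of that disjunction.

G(p, q, r) = ~((((~p & ~q) & r) | ((~p & q) & ~r)) | ((p & q) & ~r))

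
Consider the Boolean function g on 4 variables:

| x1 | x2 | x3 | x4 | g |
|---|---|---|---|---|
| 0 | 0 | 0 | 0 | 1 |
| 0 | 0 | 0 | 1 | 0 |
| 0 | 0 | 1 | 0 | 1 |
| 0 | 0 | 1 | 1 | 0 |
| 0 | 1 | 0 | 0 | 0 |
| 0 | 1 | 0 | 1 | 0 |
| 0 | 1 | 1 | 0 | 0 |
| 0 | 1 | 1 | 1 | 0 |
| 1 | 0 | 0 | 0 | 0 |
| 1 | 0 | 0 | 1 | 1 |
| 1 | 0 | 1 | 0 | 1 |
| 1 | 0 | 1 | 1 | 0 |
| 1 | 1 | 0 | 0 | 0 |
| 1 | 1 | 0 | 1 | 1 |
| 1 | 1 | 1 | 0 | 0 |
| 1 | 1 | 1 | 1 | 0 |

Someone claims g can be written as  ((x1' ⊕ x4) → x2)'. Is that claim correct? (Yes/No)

No

Test each input against both g and the formula:
  x1=0, x2=0, x3=0, x4=0: formula gives 1, g = 1 ✓
  x1=0, x2=0, x3=0, x4=1: formula gives 0, g = 0 ✓
  x1=0, x2=0, x3=1, x4=0: formula gives 1, g = 1 ✓
  x1=0, x2=0, x3=1, x4=1: formula gives 0, g = 0 ✓
  …
  x1=1, x2=0, x3=1, x4=0: formula gives 0, but g = 1 ✗
Since they disagree at (1,0,1,0), the expression is not a correct formula for g.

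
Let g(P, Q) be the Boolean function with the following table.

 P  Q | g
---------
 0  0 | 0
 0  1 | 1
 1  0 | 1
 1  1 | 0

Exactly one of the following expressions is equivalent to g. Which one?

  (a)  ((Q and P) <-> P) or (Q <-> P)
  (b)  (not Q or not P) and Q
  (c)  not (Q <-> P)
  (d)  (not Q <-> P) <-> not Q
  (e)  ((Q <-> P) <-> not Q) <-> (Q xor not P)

(a) fails at (0,0): the formula yields 1, g is 0.
(b) fails at (1,0): the formula yields 0, g is 1.
(d) fails at (0,1): the formula yields 0, g is 1.
(e) fails at (0,0): the formula yields 1, g is 0.
That leaves (c). Evaluating it on every row reproduces the table of g exactly.

c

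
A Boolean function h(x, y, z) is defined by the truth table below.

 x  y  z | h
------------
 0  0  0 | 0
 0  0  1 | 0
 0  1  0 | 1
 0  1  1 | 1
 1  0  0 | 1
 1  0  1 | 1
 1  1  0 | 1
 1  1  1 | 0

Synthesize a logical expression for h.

h(x, y, z) = ((((x' · y') · z') + ((x' · y') · z)) + ((x · y) · z))'

h is 0 on only 3 rows — (0,0,0), (0,0,1), (1,1,1). Writing each as a minterm (¬x·¬y·¬z, ¬x·¬y·z, x·y·z) and OR-ing them characterizes exactly where h=0, so h is the negation of that disjunction.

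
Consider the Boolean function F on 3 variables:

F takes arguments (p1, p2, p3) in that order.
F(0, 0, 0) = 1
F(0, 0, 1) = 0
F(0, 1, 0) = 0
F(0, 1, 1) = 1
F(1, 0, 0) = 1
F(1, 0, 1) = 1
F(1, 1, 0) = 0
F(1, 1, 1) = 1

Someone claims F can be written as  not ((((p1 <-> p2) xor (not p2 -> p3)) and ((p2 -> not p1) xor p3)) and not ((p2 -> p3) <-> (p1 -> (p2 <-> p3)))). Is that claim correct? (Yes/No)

No

Evaluate not ((((p1 <-> p2) xor (not p2 -> p3)) and ((p2 -> not p1) xor p3)) and not ((p2 -> p3) <-> (p1 -> (p2 <-> p3)))) on each row and compare to F:
  p1=0, p2=0, p3=0: formula gives 1, F = 1 ✓
  p1=0, p2=0, p3=1: formula gives 1, but F = 0 ✗
A single disagreement suffices: at (0,0,1) they differ, so the formula does not compute F.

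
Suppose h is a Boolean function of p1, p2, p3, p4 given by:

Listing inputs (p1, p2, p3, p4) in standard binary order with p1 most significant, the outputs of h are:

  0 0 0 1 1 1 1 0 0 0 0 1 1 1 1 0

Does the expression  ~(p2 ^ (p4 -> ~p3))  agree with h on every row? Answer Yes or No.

Yes

Test each input against both h and the formula:
  p1=0, p2=0, p3=0, p4=0: formula gives 0, h = 0 ✓
  p1=0, p2=0, p3=0, p4=1: formula gives 0, h = 0 ✓
  p1=0, p2=0, p3=1, p4=0: formula gives 0, h = 0 ✓
  p1=0, p2=0, p3=1, p4=1: formula gives 1, h = 1 ✓
  … (the remaining 12 rows also agree.)
No disagreement on any input; they are logically equivalent.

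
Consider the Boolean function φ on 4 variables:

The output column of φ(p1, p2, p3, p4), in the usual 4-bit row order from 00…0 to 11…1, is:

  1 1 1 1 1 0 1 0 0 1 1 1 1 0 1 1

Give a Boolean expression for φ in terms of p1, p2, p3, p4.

φ(p1, p2, p3, p4) = not ((((((not p1 and p2) and not p3) and p4) or (((not p1 and p2) and p3) and p4)) or (((p1 and not p2) and not p3) and not p4)) or (((p1 and p2) and not p3) and p4))

There are just 4 zero rows: (0,1,0,1), (0,1,1,1), (1,0,0,0), (1,1,0,1). Their minterms are ¬p1·p2·¬p3·p4, ¬p1·p2·p3·p4, p1·¬p2·¬p3·¬p4, p1·p2·¬p3·p4; the OR of those covers precisely the 0-outputs, and negating it yields φ.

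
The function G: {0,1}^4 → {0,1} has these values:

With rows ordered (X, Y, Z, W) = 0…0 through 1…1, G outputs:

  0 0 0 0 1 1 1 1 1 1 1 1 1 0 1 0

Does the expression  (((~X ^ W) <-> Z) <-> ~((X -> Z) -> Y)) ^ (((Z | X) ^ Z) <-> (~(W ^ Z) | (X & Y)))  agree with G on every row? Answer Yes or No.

Test each input against both G and the formula:
  X=0, Y=0, Z=0, W=0: formula gives 0, G = 0 ✓
  X=0, Y=0, Z=0, W=1: formula gives 0, G = 0 ✓
  X=0, Y=0, Z=1, W=0: formula gives 0, G = 0 ✓
  X=0, Y=0, Z=1, W=1: formula gives 0, G = 0 ✓
  … (the remaining 12 rows also agree.)
No disagreement on any input; they are logically equivalent.

Yes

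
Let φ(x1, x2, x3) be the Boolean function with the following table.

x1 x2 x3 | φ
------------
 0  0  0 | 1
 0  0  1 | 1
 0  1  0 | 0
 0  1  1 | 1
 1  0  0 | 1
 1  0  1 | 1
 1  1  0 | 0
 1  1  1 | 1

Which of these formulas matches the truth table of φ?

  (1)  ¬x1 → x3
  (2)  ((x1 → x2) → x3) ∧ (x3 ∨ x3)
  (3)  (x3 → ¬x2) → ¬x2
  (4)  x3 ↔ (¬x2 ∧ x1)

(1) disagrees with φ on (0,0,0) (formula → 0, table → 1); rule it out.
(2) disagrees with φ on (0,0,0) (formula → 0, table → 1); rule it out.
(4) disagrees with φ on (0,0,1) (formula → 0, table → 1); rule it out.
Only (3) survives; checking it on all 8 rows confirms it matches φ.

3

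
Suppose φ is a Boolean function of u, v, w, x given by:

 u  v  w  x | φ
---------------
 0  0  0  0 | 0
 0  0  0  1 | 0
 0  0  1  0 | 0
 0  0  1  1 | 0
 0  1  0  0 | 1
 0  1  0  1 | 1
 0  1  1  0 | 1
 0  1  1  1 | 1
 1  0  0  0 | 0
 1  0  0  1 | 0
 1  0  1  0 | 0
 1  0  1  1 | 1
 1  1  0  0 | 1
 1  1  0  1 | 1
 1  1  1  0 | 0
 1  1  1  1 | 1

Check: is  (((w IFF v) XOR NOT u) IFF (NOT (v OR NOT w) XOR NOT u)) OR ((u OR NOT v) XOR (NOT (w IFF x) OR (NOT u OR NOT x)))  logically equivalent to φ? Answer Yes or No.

Check the formula against φ row by row:
  u=0, v=0, w=0, x=0: formula gives 0, φ = 0 ✓
  u=0, v=0, w=0, x=1: formula gives 0, φ = 0 ✓
  u=0, v=0, w=1, x=0: formula gives 0, φ = 0 ✓
  u=0, v=0, w=1, x=1: formula gives 0, φ = 0 ✓
  … (the remaining 12 rows also agree.)
No disagreement on any input; they are logically equivalent.

Yes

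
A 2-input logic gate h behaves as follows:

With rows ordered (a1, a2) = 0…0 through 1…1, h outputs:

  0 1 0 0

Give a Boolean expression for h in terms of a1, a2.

h(a1, a2) = ¬a1 ∧ a2

1 only at (0,1): NOT a1 AND a2.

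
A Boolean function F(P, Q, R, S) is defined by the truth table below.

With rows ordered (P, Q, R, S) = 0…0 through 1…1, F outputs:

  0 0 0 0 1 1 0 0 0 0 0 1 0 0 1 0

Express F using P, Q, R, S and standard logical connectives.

F(P, Q, R, S) = (((((~P & Q) & ~R) & ~S) | (((~P & Q) & ~R) & S)) | (((P & ~Q) & R) & S)) | (((P & Q) & R) & ~S)

Collect the rows where F=1 — (0,1,0,0), (0,1,0,1), (1,0,1,1), (1,1,1,0) — and write one minterm per row: ¬P·Q·¬R·¬S, ¬P·Q·¬R·S, P·¬Q·R·S, P·Q·R·¬S. Their union (logical OR) reproduces the table exactly.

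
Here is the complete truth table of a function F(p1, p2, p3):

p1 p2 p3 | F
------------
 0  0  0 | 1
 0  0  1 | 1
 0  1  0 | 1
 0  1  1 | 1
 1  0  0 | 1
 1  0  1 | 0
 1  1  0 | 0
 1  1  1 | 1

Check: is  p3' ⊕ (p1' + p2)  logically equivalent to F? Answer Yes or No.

No

Evaluate p3' ⊕ (p1' + p2) on each row and compare to F:
  p1=0, p2=0, p3=0: formula gives 0, but F = 1 ✗
Since they disagree at (0,0,0), the expression is not a correct formula for F.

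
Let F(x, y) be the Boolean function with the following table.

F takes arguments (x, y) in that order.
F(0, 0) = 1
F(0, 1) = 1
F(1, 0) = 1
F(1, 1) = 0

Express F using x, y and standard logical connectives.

The output is 0 only when every input is 1 — NAND of all inputs.

F(x, y) = (x · y)'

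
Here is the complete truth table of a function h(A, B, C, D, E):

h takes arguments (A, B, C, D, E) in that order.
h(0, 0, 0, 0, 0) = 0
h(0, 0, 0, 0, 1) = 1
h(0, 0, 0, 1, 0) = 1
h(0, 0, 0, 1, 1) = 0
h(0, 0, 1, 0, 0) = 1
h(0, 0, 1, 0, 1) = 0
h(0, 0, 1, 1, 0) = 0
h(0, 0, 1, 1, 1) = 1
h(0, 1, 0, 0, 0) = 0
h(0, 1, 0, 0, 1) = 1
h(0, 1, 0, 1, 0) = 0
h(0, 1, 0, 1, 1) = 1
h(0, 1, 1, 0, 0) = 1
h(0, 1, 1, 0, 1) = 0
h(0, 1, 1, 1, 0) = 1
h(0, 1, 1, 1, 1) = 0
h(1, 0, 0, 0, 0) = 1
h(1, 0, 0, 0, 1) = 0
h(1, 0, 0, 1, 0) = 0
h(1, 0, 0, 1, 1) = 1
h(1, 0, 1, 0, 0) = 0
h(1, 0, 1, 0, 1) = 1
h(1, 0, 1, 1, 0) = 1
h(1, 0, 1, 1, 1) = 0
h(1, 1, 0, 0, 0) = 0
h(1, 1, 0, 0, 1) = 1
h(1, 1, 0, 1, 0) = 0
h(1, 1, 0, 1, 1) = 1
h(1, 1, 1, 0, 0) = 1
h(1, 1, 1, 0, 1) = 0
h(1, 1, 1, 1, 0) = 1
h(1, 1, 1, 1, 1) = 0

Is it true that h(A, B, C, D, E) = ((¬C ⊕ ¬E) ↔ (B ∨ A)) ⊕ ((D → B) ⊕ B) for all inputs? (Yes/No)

Yes

Check the formula against h row by row:
  A=0, B=0, C=0, D=0, E=0: formula gives 0, h = 0 ✓
  A=0, B=0, C=0, D=0, E=1: formula gives 1, h = 1 ✓
  A=0, B=0, C=0, D=1, E=0: formula gives 1, h = 1 ✓
  A=0, B=0, C=0, D=1, E=1: formula gives 0, h = 0 ✓
  …and likewise for the remaining 28 rows.
No disagreement on any input; they are logically equivalent.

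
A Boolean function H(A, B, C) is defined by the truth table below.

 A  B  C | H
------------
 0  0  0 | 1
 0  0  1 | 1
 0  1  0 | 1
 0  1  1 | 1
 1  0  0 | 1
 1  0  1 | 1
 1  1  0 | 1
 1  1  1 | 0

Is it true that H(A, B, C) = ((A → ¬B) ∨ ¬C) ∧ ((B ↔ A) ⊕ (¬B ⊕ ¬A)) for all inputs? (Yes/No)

Yes

Evaluate ((A → ¬B) ∨ ¬C) ∧ ((B ↔ A) ⊕ (¬B ⊕ ¬A)) on each row and compare to H:
  A=0, B=0, C=0: formula gives 1, H = 1 ✓
  A=0, B=0, C=1: formula gives 1, H = 1 ✓
  A=0, B=1, C=0: formula gives 1, H = 1 ✓
  A=0, B=1, C=1: formula gives 1, H = 1 ✓
  A=1, B=0, C=0: formula gives 1, H = 1 ✓
  … (the remaining 3 rows also agree.)
All 8 rows match — the expression computes H exactly.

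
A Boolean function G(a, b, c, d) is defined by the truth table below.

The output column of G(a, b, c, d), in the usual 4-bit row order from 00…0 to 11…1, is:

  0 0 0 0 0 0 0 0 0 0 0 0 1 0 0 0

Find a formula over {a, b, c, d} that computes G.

G is 1 on exactly one input, (1,1,0,0), whose minterm is a·b·¬c·¬d. So G is just that conjunction.

G(a, b, c, d) = ((a and b) and not c) and not d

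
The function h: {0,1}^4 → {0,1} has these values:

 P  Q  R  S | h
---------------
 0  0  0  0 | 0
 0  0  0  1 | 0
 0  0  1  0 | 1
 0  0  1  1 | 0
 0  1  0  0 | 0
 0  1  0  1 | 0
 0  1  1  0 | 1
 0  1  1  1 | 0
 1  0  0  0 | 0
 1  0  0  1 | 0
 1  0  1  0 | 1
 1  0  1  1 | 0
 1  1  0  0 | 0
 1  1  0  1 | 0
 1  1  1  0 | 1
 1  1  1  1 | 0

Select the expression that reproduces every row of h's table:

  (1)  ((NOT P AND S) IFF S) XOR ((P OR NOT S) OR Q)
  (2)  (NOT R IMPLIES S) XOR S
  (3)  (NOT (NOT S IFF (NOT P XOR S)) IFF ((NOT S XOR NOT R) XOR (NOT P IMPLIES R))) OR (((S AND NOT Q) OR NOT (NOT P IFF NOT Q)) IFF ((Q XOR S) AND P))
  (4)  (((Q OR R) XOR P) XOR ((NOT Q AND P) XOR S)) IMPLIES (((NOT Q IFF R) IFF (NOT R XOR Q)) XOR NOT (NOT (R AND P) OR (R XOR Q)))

2

(1) disagrees with h on (0,0,0,1) (formula → 1, table → 0); rule it out.
(3) disagrees with h on (0,0,0,0) (formula → 1, table → 0); rule it out.
(4) disagrees with h on (0,0,0,0) (formula → 1, table → 0); rule it out.
(2) is the remaining candidate, and it agrees with h on all 16 inputs.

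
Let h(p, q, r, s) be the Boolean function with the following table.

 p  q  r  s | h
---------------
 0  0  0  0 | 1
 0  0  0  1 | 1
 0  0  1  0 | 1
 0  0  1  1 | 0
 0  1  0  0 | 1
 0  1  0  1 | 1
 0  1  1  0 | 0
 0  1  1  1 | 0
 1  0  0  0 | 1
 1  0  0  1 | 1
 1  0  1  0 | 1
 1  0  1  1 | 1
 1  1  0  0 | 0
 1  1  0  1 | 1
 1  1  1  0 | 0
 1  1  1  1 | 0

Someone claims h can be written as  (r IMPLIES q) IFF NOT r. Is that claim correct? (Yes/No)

Evaluate (r IMPLIES q) IFF NOT r on each row and compare to h:
  p=0, q=0, r=0, s=0: formula gives 1, h = 1 ✓
  p=0, q=0, r=0, s=1: formula gives 1, h = 1 ✓
  p=0, q=0, r=1, s=0: formula gives 1, h = 1 ✓
  p=0, q=0, r=1, s=1: formula gives 1, but h = 0 ✗
Row (0,0,1,1) is a counterexample, so the formula is not equivalent to h.

No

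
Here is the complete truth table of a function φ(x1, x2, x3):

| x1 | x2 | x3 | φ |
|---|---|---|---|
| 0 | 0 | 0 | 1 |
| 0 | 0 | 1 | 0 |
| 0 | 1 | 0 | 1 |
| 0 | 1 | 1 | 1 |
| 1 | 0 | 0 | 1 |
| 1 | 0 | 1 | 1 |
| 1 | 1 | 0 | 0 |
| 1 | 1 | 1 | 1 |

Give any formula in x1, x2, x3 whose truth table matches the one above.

φ(x1, x2, x3) = ¬(((¬x1 ∧ ¬x2) ∧ x3) ∨ ((x1 ∧ x2) ∧ ¬x3))

There are just 2 zero rows: (0,0,1), (1,1,0). Their minterms are ¬x1·¬x2·x3, x1·x2·¬x3; the OR of those covers precisely the 0-outputs, and negating it yields φ.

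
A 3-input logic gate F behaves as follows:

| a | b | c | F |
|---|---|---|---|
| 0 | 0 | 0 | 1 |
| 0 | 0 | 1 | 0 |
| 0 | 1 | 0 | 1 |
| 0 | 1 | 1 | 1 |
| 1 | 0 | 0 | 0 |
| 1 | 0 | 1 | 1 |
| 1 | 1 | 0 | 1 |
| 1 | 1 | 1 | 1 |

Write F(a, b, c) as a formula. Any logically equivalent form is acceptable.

There are just 2 zero rows: (0,0,1), (1,0,0). Their minterms are ¬a·¬b·c, a·¬b·¬c; the OR of those covers precisely the 0-outputs, and negating it yields F.

F(a, b, c) = ~(((~a & ~b) & c) | ((a & ~b) & ~c))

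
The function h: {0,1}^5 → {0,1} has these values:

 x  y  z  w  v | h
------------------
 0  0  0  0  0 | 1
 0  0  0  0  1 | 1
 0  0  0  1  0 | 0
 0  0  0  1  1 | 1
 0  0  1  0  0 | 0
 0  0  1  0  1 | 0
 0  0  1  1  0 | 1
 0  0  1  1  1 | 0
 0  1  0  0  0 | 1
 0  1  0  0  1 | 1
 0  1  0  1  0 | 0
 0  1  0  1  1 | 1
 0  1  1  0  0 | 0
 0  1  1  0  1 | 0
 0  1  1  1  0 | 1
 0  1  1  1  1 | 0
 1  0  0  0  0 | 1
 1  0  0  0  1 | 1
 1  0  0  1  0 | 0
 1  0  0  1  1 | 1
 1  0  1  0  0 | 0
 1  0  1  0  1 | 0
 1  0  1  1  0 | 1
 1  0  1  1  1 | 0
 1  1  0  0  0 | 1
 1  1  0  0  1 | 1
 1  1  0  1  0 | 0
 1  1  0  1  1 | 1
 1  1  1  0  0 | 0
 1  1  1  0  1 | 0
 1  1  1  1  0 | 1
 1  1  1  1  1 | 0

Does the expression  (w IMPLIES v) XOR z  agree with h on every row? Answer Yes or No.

Yes

Check the formula against h row by row:
  x=0, y=0, z=0, w=0, v=0: formula gives 1, h = 1 ✓
  x=0, y=0, z=0, w=0, v=1: formula gives 1, h = 1 ✓
  x=0, y=0, z=0, w=1, v=0: formula gives 0, h = 0 ✓
  x=0, y=0, z=0, w=1, v=1: formula gives 1, h = 1 ✓
  … (the remaining 28 rows also agree.)
Every row agrees, so the formula is equivalent.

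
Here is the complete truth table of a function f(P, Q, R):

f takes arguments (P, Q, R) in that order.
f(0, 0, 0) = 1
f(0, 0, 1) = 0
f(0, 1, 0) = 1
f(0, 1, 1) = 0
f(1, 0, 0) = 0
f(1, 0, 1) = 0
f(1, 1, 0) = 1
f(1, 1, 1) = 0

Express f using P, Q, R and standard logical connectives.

f(P, Q, R) = (((~P & ~Q) & ~R) | ((~P & Q) & ~R)) | ((P & Q) & ~R)

The 1-rows are (0,0,0), (0,1,0), (1,1,0). Each contributes one minterm — ¬P·¬Q·¬R; ¬P·Q·¬R; P·Q·¬R — and their disjunction is a sum-of-products form of f.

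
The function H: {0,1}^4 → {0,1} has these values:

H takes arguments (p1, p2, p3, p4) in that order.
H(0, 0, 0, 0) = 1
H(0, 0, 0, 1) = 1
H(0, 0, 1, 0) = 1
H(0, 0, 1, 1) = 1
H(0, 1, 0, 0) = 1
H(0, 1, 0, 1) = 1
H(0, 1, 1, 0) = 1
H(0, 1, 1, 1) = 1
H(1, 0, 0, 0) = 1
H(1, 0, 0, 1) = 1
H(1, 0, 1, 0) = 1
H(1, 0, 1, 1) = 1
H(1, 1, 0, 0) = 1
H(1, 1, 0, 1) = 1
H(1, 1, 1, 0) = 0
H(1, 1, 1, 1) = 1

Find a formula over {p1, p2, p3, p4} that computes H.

H(p1, p2, p3, p4) = ¬(((p1 ∧ p2) ∧ p3) ∧ ¬p4)

H is 0 on exactly one input, (1,1,1,0), whose minterm is p1·p2·p3·¬p4. So H is the negation of that single conjunction.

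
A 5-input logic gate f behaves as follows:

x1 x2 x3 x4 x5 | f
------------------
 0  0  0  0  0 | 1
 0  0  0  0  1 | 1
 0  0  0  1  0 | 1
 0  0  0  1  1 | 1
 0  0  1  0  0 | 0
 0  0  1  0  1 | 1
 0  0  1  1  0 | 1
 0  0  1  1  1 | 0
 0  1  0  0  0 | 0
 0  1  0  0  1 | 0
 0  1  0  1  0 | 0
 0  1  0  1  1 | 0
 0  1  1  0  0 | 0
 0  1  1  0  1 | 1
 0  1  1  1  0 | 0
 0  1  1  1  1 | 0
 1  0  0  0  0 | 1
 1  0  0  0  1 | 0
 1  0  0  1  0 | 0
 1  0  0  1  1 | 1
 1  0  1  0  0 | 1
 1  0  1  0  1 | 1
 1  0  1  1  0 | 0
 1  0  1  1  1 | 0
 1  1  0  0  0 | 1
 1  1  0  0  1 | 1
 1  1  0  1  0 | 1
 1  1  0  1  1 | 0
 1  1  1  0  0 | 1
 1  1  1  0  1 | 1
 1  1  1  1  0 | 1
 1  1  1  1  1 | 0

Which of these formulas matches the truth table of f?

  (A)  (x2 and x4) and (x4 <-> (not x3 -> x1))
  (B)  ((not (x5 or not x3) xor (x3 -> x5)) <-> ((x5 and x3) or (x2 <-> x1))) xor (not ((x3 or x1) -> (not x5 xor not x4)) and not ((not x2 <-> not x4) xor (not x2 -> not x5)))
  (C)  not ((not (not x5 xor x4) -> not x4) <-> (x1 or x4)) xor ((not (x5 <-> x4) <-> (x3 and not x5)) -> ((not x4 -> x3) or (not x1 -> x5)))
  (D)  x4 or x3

(A) disagrees with f on (0,0,0,0,0) (formula → 0, table → 1); rule it out.
(C) disagrees with f on (0,0,0,0,1) (formula → 0, table → 1); rule it out.
(D) disagrees with f on (0,0,0,0,0) (formula → 0, table → 1); rule it out.
(B) is the remaining candidate, and it agrees with f on all 32 inputs.

B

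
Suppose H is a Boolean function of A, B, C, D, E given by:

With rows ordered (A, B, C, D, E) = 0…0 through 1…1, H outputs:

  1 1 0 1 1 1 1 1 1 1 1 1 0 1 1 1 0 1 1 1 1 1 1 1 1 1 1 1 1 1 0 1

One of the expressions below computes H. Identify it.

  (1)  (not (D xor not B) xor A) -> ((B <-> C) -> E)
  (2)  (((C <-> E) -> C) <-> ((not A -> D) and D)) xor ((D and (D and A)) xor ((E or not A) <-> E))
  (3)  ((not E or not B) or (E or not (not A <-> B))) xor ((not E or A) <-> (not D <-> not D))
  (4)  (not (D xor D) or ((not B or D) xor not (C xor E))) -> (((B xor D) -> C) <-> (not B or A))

1

(2) fails at (0,0,0,1,1): the formula yields 0, H is 1.
(3) fails at (0,0,0,0,0): the formula yields 0, H is 1.
(4) fails at (0,0,0,1,1): the formula yields 0, H is 1.
Only (1) survives; checking it on all 32 rows confirms it matches H.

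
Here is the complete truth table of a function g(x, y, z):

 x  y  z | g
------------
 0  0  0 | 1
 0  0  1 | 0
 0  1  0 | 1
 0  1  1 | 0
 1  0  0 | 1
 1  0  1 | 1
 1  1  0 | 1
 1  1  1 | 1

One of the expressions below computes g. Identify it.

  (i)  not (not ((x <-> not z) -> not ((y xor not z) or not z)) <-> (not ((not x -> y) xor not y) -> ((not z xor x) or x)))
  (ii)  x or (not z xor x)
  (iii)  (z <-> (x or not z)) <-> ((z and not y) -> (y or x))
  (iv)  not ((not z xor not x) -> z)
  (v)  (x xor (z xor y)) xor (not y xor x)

(i) fails at (0,0,1): the formula yields 1, g is 0.
(iii) fails at (0,0,0): the formula yields 0, g is 1.
(iv) fails at (0,0,0): the formula yields 0, g is 1.
(v) fails at (1,0,1): the formula yields 0, g is 1.
(ii) is the remaining candidate, and it agrees with g on all 8 inputs.

ii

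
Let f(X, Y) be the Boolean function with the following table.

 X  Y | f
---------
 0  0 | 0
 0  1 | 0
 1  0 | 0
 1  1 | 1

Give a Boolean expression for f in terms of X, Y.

The output is 1 only when every input is 1 — the AND of all inputs.

f(X, Y) = X AND Y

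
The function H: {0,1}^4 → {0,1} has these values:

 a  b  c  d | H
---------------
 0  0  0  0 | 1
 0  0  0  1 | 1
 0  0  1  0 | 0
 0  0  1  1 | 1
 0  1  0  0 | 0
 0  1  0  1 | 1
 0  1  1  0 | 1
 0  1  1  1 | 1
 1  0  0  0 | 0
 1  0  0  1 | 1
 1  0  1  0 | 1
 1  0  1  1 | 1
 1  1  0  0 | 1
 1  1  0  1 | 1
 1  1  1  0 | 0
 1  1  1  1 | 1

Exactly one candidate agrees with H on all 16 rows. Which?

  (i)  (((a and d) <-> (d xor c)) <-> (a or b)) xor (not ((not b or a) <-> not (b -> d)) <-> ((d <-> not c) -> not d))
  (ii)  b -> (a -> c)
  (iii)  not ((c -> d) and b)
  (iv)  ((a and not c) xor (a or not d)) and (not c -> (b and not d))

(ii): at (0,0,1,0) it gives 1, but H = 0 — eliminated.
(iii): at (0,0,1,0) it gives 1, but H = 0 — eliminated.
(iv): at (0,0,0,0) it gives 0, but H = 1 — eliminated.
Only (i) survives; checking it on all 16 rows confirms it matches H.

i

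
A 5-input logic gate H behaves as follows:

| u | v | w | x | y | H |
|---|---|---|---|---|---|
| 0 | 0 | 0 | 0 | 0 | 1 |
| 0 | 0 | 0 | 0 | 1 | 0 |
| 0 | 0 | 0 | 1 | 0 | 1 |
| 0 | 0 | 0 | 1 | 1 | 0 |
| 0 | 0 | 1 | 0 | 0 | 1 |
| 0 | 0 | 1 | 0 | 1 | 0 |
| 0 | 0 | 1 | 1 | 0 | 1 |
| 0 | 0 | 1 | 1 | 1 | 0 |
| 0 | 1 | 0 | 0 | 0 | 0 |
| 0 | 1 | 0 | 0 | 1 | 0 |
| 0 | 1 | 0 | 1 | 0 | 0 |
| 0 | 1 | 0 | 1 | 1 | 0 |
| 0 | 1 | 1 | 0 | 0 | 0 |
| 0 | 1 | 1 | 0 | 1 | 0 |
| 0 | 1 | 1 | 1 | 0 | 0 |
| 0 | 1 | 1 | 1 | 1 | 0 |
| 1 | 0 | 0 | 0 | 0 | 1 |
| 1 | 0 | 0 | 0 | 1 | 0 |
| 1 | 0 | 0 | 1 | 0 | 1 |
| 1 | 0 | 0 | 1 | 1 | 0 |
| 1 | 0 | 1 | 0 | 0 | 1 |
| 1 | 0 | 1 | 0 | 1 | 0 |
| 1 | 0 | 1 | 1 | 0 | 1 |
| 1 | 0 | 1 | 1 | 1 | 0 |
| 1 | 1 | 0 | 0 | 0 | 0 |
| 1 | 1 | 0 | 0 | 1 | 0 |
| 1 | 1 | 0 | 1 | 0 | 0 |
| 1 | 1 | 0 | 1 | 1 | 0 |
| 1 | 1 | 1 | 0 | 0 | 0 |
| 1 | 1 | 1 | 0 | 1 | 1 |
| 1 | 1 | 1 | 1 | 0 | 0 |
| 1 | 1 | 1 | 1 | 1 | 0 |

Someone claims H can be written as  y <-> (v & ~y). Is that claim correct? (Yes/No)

Evaluate y <-> (v & ~y) on each row and compare to H:
  u=0, v=0, w=0, x=0, y=0: formula gives 1, H = 1 ✓
  u=0, v=0, w=0, x=0, y=1: formula gives 0, H = 0 ✓
  u=0, v=0, w=0, x=1, y=0: formula gives 1, H = 1 ✓
  u=0, v=0, w=0, x=1, y=1: formula gives 0, H = 0 ✓
  …
  u=1, v=1, w=1, x=0, y=1: formula gives 0, but H = 1 ✗
A single disagreement suffices: at (1,1,1,0,1) they differ, so the formula does not compute H.

No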